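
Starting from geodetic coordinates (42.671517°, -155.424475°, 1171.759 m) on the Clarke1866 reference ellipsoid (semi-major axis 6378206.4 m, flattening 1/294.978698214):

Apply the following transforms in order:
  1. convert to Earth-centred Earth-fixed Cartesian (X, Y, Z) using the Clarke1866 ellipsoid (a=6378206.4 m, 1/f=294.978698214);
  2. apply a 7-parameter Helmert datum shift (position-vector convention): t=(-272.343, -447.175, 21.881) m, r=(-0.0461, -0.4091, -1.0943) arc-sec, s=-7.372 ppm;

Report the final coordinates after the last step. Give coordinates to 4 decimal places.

X=-4272464.5803 m, Y=-1954170.1745 m, Z=4301317.8586 m

start: φ=42.671517°, λ=-155.424475°, h=1171.759 m
→ ECEF (a=6378206.400, f=1/294.978698214): X=-4272204.8357, Y=-1953761.0292, Z=4301335.7237
→ Helmert 7p (PV): X=-4272464.5803, Y=-1954170.1745, Z=4301317.8586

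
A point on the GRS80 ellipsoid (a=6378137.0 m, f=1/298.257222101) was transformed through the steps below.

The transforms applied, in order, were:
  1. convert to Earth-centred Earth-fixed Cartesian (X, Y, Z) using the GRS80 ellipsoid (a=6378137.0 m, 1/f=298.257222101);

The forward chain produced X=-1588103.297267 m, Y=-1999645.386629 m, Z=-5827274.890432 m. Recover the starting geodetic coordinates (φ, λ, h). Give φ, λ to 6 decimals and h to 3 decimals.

start: X=-1588103.2973, Y=-1999645.3866, Z=-5827274.8904 m
→ geod (Bowring, a=6378137.000): φ=-66.47770400°, λ=-128.45633800°, h=2032.8320 m

φ=-66.477704°, λ=-128.456338°, h=2032.832 m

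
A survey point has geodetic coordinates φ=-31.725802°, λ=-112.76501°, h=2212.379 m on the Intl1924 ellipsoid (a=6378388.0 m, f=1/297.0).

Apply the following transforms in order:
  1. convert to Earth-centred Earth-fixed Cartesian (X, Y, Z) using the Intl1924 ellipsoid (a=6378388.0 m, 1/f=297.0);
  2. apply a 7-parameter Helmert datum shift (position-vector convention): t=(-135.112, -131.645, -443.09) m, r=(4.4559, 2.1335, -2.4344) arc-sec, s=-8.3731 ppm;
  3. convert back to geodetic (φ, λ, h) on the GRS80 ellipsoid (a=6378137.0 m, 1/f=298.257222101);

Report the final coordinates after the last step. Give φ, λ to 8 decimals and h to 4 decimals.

φ=-31.72855662°, λ=-112.76709265°, h=2765.8368 m

start: φ=-31.725802°, λ=-112.765010°, h=2212.379 m
→ ECEF (a=6378388.000, f=1/297.0): X=-2102013.2831, Y=-5009052.7113, Z=-3335821.3937
→ Helmert 7p (PV): X=-2102224.4164, Y=-5009045.5441, Z=-3336323.0192
→ geod (Bowring, a=6378137.000): φ=-31.72855662°, λ=-112.76709265°, h=2765.8368 m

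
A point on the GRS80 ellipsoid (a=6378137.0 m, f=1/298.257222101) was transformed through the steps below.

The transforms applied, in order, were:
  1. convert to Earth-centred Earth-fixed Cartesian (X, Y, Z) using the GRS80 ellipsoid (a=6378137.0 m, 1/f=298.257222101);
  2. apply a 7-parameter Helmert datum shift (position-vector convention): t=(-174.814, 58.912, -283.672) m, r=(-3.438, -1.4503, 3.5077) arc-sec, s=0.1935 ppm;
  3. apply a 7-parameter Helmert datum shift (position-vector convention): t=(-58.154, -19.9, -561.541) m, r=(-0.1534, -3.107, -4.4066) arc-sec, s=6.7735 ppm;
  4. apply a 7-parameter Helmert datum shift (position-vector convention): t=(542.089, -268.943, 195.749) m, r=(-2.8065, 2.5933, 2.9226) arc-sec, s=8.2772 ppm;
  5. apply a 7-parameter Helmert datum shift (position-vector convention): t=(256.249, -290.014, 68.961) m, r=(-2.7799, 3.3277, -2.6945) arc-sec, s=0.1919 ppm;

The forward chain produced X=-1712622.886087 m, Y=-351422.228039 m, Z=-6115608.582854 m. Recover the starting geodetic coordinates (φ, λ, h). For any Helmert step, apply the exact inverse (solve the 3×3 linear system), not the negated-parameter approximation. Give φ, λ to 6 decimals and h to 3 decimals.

φ=-74.143002°, λ=-168.432827°, h=1706.747 m

start: X=-1712622.8861, Y=-351422.2280, Z=-6115608.5829 m
→ Helmert⁻¹: X=-1712775.5546, Y=-351072.0977, Z=-6115708.7342
→ Helmert⁻¹: X=-1713231.5383, Y=-350692.7615, Z=-6115880.1726
→ Helmert⁻¹: X=-1713246.4029, Y=-350702.5398, Z=-6115251.6637
→ Helmert⁻¹: X=-1713120.2160, Y=-350630.3274, Z=-6114960.6073
→ geod (Bowring, a=6378137.000): φ=-74.14300200°, λ=-168.43282700°, h=1706.7470 m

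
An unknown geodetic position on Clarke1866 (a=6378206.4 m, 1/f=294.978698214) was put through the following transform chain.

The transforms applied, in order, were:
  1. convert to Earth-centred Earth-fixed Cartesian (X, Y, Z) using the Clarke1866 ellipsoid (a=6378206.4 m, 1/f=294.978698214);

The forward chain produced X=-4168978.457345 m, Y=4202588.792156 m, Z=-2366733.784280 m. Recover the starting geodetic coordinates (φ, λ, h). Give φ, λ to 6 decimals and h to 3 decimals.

φ=-21.926514°, λ=134.769969°, h=17.112 m

start: X=-4168978.4573, Y=4202588.7922, Z=-2366733.7843 m
→ geod (Bowring, a=6378206.400): φ=-21.92651400°, λ=134.76996900°, h=17.1120 m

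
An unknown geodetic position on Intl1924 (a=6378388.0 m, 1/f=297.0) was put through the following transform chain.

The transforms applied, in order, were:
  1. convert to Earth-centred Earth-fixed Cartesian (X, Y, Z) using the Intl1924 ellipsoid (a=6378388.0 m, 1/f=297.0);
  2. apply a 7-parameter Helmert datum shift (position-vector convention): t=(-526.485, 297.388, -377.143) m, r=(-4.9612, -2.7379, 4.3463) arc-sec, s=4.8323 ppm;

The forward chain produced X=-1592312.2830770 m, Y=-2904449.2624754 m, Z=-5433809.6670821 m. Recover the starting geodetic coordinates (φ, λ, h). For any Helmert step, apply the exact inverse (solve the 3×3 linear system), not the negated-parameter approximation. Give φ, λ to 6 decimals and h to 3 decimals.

start: X=-1592312.2831, Y=-2904449.2625, Z=-5433809.6671 m
→ Helmert⁻¹: X=-1591911.4317, Y=-2904568.3815, Z=-5433455.0000
→ geod (Bowring, a=6378388.000): φ=-58.80522400°, λ=-118.72589600°, h=712.4960 m

φ=-58.805224°, λ=-118.725896°, h=712.496 m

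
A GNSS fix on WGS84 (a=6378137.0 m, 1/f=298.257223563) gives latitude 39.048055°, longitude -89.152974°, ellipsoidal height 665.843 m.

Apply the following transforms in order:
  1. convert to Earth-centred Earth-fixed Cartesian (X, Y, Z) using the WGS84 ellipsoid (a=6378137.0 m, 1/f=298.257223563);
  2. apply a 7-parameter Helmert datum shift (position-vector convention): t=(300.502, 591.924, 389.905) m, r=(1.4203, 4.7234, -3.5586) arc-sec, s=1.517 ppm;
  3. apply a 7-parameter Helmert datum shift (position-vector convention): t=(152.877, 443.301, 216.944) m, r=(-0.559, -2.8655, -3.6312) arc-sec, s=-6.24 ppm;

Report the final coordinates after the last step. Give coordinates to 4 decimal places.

X=73646.2796 m, Y=-4958903.9219 m, Z=3997447.6505 m

start: φ=39.048055°, λ=-89.152974°, h=665.843 m
→ ECEF (a=6378137.000, f=1/298.257223563): X=73330.1313, Y=-4959943.3189, Z=3996881.0502
→ Helmert 7p (PV): X=73636.7000, Y=-4959387.7061, Z=3997241.1860
→ Helmert 7p (PV): X=73646.2796, Y=-4958903.9219, Z=3997447.6505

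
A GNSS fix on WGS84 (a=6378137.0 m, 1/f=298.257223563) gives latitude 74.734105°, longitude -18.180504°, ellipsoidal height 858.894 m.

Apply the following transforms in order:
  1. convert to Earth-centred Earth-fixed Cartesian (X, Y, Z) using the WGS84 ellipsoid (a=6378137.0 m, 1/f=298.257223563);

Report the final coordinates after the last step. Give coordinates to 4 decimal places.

start: φ=74.734105°, λ=-18.180504°, h=858.894 m
→ ECEF (a=6378137.000, f=1/298.257223563): X=1600728.2883, Y=-525689.1924, Z=6131846.4388

X=1600728.2883 m, Y=-525689.1924 m, Z=6131846.4388 m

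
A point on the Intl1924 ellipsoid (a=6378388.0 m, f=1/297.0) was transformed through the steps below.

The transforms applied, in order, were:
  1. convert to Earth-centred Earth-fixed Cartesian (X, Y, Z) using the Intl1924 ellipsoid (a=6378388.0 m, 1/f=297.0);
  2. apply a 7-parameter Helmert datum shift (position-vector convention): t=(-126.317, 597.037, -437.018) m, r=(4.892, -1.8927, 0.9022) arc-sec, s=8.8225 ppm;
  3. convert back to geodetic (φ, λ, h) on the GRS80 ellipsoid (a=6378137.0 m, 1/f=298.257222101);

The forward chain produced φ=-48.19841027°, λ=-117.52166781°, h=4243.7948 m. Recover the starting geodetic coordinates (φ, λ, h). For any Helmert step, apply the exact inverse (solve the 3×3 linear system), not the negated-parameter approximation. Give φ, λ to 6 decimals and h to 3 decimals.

φ=-48.192007°, λ=-117.516525°, h=3975.022 m

start: φ=-48.198410°, λ=-117.521668°, h=4243.795 m
→ ECEF (a=6378137.000, f=1/298.257222101): X=-1969460.3212, Y=-3779807.3731, Z=-4734773.6305
→ Helmert⁻¹: X=-1969376.6069, Y=-3780474.7248, Z=-4734187.1112
→ geod (Bowring, a=6378388.000): φ=-48.19200700°, λ=-117.51652500°, h=3975.0220 m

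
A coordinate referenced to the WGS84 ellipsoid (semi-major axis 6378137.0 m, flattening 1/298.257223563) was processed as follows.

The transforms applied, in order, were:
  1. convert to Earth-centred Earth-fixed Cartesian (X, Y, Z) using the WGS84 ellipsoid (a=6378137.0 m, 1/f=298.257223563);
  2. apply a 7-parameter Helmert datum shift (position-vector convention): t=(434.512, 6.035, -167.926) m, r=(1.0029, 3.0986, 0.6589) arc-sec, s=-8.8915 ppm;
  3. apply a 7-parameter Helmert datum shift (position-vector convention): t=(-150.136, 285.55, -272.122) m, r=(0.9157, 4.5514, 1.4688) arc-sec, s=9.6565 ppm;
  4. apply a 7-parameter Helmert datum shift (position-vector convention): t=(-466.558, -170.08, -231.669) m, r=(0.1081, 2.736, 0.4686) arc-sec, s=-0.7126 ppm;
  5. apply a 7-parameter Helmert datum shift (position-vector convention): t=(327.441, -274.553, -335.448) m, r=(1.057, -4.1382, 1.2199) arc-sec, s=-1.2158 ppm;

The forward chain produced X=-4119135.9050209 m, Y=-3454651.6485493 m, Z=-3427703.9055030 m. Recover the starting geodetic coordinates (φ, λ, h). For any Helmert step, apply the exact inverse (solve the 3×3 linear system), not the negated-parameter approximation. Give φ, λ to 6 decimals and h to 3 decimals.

start: X=-4119135.9050, Y=-3454651.6485, Z=-3427703.9055 m
→ Helmert⁻¹: X=-4119557.5443, Y=-3454374.4943, Z=-3427272.2738
→ Helmert⁻¹: X=-4119056.3103, Y=-3454199.3140, Z=-3427095.8738
→ Helmert⁻¹: X=-4118815.3827, Y=-3454437.3896, Z=-3426866.2102
→ Helmert⁻¹: X=-4119246.0780, Y=-3454477.6431, Z=-3426773.8378
→ geod (Bowring, a=6378137.000): φ=-32.68876900°, λ=-140.01616700°, h=3358.2390 m

φ=-32.688769°, λ=-140.016167°, h=3358.239 m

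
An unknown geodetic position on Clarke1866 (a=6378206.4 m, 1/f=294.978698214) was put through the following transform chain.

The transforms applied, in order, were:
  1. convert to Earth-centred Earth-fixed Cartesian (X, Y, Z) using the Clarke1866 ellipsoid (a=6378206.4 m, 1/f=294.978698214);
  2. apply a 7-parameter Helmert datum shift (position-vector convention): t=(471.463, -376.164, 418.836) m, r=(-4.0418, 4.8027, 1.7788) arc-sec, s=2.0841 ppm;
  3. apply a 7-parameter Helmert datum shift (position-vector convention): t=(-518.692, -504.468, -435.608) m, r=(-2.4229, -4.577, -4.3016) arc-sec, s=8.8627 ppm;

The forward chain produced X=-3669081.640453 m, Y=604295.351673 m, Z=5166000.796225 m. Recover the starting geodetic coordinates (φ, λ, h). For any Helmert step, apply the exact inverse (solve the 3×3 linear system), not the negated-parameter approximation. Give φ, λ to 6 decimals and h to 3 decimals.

φ=54.437363°, λ=170.637055°, h=1192.921 m

start: X=-3669081.6405, Y=604295.3517, Z=5166000.7962 m
→ Helmert⁻¹: X=-3668428.4016, Y=604657.2671, Z=5166479.1208
→ Helmert⁻¹: X=-3669007.2865, Y=604962.5829, Z=5165975.9429
→ geod (Bowring, a=6378206.400): φ=54.43736300°, λ=170.63705500°, h=1192.9210 m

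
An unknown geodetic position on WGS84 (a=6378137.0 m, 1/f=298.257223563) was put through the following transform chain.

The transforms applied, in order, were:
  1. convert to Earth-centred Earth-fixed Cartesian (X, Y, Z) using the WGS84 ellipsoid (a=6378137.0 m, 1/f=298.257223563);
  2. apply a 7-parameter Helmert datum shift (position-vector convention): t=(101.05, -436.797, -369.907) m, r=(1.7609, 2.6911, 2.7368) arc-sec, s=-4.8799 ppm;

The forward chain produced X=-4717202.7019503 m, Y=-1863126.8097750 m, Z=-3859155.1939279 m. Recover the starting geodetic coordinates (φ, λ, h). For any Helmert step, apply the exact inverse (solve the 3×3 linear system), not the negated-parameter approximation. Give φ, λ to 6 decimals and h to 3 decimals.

φ=-37.451396°, λ=-158.452962°, h=2576.458 m

start: X=-4717202.7020, Y=-1863126.8098, Z=-3859155.1939 m
→ Helmert⁻¹: X=-4717301.1409, Y=-1862669.4549, Z=-3858849.7615
→ geod (Bowring, a=6378137.000): φ=-37.45139600°, λ=-158.45296200°, h=2576.4580 m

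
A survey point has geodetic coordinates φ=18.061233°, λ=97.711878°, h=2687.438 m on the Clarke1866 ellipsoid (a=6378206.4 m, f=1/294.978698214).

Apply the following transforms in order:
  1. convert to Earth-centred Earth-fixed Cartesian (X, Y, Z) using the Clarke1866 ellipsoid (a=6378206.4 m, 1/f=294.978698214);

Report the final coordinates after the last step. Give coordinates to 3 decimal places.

start: φ=18.061233°, λ=97.711878°, h=2687.438 m
→ ECEF (a=6378206.400, f=1/294.978698214): X=-814335.6241, Y=6013566.7538, Z=1965543.6256

X=-814335.624 m, Y=6013566.754 m, Z=1965543.626 m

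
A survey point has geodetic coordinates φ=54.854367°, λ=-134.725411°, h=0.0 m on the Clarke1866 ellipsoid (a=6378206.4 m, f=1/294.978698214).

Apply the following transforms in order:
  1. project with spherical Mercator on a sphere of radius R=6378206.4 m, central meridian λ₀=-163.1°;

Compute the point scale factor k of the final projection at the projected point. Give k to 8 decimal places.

start: φ=54.854367°, λ=-134.725411°, h=0.000 m
→ into merc (λ₀=-163.1°): φ=54.85436700°, λ−λ₀=28.37458900°
scale k = 1.73714652

1.73714652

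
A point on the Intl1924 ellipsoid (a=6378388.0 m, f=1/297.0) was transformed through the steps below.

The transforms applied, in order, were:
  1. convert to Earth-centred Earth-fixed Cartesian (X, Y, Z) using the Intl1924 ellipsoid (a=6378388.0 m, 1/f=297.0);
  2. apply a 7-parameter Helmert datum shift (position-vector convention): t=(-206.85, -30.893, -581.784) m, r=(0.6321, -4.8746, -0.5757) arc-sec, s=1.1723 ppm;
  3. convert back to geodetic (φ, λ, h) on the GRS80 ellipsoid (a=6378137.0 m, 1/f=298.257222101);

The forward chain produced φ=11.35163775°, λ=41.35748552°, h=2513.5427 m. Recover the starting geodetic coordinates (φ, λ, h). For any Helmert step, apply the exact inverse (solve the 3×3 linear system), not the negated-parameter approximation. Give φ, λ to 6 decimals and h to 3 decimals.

start: φ=11.351638°, λ=41.357486°, h=2513.543 m
→ ECEF (a=6378137.000, f=1/298.257222101): X=4696244.6869, Y=4134107.4964, Z=1247660.0025
→ Helmert⁻¹: X=4696463.9890, Y=4134150.4760, Z=1248116.6638
→ geod (Bowring, a=6378388.000): φ=11.35565800°, λ=41.35645400°, h=2545.2040 m

φ=11.355658°, λ=41.356454°, h=2545.204 m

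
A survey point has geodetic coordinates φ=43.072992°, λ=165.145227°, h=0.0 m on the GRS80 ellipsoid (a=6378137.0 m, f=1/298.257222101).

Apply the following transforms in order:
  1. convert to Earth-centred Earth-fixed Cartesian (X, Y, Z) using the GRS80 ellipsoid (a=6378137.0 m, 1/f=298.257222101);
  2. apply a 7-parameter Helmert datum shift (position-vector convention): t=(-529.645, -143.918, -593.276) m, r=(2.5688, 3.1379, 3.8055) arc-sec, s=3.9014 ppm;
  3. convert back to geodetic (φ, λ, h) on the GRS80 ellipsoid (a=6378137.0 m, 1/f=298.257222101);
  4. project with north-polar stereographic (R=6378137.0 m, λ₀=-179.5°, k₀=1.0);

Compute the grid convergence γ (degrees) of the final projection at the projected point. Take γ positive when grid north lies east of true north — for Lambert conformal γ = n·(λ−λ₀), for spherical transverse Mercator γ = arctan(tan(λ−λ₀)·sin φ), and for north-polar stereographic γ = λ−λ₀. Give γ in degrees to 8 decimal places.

start: φ=43.072992°, λ=165.145227°, h=0.000 m
→ ECEF (a=6378137.000, f=1/298.257222101): X=-4510461.6838, Y=1196329.4118, Z=4333428.7329
→ Helmert 7p (PV): X=-4510965.0732, Y=1196052.9764, Z=4332935.8802
→ geod (Bowring, a=6378137.000): φ=43.06719577°, λ=165.15009186°, h=-32.8796 m
→ into stereo (λ₀=-179.5°): φ=43.06719577°, λ−λ₀=-15.34990814°
convergence γ = -15.34990814°

-15.34990814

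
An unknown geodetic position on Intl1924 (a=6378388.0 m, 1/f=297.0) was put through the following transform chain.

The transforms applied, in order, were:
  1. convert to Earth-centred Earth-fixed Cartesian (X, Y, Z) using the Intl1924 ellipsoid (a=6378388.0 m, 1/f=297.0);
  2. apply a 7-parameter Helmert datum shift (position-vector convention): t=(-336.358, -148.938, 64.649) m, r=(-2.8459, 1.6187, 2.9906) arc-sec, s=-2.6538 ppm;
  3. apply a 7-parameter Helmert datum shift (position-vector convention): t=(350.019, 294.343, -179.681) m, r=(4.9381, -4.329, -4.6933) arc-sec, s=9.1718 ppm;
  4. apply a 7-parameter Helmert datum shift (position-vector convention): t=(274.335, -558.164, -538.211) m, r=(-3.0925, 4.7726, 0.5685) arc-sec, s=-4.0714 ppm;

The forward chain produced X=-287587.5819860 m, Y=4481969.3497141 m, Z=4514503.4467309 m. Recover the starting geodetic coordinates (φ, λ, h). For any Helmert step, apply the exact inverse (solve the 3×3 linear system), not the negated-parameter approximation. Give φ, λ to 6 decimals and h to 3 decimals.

φ=45.343184°, λ=93.675613°, h=1190.203 m

start: X=-287587.5820, Y=4481969.3497, Z=4514503.4467 m
→ Helmert⁻¹: X=-287955.2064, Y=4482478.8630, Z=4515120.5828
→ Helmert⁻¹: X=-288309.8068, Y=4482244.9461, Z=4515157.5941
→ Helmert⁻¹: X=-287944.6578, Y=4482347.6572, Z=4515164.5119
→ geod (Bowring, a=6378388.000): φ=45.34318400°, λ=93.67561300°, h=1190.2030 m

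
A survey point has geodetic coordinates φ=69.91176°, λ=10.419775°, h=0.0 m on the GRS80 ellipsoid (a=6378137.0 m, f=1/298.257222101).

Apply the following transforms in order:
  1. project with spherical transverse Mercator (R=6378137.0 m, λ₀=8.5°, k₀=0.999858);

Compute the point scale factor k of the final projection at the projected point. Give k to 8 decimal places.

start: φ=69.911760°, λ=10.419775°, h=0.000 m
→ into tm (λ₀=8.5°): φ=69.91176000°, λ−λ₀=1.91977500°
scale k = 0.99992419

0.99992419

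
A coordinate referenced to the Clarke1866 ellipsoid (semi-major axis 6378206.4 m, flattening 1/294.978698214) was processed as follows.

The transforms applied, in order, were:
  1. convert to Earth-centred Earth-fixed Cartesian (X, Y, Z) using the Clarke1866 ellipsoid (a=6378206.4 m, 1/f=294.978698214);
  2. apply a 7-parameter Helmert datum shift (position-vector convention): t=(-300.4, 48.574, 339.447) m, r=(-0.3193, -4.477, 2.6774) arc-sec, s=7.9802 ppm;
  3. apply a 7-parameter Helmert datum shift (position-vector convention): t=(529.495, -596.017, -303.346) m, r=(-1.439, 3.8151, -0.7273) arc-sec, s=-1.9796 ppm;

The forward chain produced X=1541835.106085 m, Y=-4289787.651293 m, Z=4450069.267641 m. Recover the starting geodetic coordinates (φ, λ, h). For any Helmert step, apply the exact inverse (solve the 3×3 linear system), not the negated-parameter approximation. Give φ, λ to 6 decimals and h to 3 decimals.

φ=44.508090°, λ=-70.231469°, h=2337.210 m

start: X=1541835.1061, Y=-4289787.6513, Z=4450069.2676 m
→ Helmert⁻¹: X=1541241.4715, Y=-4289225.7386, Z=4450380.0070
→ Helmert⁻¹: X=1541570.4803, Y=-4289266.9824, Z=4449964.9483
→ geod (Bowring, a=6378206.400): φ=44.50809000°, λ=-70.23146900°, h=2337.2100 m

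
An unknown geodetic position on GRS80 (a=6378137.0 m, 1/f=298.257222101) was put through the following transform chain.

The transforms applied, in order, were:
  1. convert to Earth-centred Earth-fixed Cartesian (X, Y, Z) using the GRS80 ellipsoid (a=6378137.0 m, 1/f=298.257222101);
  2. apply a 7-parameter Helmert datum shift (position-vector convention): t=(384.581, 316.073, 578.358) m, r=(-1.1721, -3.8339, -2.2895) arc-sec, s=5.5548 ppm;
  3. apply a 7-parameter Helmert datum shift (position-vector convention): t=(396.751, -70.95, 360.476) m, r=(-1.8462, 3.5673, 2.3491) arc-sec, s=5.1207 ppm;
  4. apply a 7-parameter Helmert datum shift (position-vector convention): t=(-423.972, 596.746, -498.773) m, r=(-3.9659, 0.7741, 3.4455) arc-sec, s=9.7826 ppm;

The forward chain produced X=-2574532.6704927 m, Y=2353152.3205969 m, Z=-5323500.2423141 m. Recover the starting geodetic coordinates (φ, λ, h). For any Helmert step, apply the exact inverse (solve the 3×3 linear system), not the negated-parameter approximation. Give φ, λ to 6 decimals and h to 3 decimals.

start: X=-2574532.6705, Y=2353152.3206, Z=-5323500.2423 m
→ Helmert⁻¹: X=-2574024.2409, Y=2352677.9027, Z=-5322913.8217
→ Helmert⁻¹: X=-2574288.9489, Y=2352813.7697, Z=-5323270.5015
→ Helmert⁻¹: X=-2574784.2944, Y=2352486.3017, Z=-5323758.0605
→ geod (Bowring, a=6378137.000): φ=-56.94690200°, λ=137.58319600°, h=1289.3490 m

φ=-56.946902°, λ=137.583196°, h=1289.349 m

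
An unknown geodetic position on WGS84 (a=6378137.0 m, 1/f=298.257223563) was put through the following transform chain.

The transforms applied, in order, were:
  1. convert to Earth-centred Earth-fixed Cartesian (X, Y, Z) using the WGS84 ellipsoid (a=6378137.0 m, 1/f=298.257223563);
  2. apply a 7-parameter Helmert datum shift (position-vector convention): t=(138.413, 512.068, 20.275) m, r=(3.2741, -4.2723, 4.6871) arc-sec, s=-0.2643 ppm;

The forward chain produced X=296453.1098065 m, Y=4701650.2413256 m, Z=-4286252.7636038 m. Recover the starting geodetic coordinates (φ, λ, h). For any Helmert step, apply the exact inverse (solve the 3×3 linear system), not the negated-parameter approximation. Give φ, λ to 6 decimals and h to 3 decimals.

φ=-42.493120°, λ=86.393118°, h=301.548 m

start: X=296453.1098, Y=4701650.2413, Z=-4286252.7636 m
→ Helmert⁻¹: X=296332.8188, Y=4701064.6435, Z=-4286354.9307
→ geod (Bowring, a=6378137.000): φ=-42.49312000°, λ=86.39311800°, h=301.5480 m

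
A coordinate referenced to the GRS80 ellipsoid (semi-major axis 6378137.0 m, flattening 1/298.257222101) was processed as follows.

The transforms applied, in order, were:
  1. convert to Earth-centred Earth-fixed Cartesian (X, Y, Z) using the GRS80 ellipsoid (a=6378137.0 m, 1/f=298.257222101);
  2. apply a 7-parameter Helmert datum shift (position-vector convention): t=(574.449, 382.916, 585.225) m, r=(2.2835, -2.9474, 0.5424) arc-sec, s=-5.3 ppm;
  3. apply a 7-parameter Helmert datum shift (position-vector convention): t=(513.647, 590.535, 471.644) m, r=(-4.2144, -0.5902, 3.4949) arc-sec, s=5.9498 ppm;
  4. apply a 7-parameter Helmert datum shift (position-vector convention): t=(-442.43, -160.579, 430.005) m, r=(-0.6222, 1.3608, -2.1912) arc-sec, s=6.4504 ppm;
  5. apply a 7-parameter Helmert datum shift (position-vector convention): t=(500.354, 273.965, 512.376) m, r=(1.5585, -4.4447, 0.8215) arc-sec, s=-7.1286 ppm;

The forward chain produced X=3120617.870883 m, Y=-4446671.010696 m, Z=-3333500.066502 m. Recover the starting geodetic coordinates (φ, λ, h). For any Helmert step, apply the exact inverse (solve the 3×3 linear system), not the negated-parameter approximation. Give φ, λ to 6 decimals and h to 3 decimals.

start: X=3120617.8709, Y=-4446671.0107, Z=-3333500.0665 m
→ Helmert⁻¹: X=3120050.2035, Y=-4447014.2944, Z=-3334069.8411
→ Helmert⁻¹: X=3120541.7431, Y=-4446781.8229, Z=-3334471.1639
→ Helmert⁻¹: X=3119924.6355, Y=-4447330.6192, Z=-3335022.7608
→ Helmert⁻¹: X=3119307.3591, Y=-4447782.2385, Z=-3335620.9975
→ geod (Bowring, a=6378137.000): φ=-31.72188200°, λ=-54.95735000°, h=2628.4490 m

φ=-31.721882°, λ=-54.957350°, h=2628.449 m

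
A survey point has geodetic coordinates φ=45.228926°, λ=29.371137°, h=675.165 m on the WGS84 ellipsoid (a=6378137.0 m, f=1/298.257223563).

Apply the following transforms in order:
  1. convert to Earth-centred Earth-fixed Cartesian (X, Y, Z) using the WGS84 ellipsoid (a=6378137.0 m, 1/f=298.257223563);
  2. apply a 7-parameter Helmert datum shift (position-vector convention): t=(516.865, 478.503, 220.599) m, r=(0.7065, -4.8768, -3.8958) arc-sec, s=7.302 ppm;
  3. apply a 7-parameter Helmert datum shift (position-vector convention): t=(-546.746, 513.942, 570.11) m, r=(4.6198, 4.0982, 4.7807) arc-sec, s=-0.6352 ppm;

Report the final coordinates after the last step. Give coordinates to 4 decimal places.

X=3921579.6941 m, Y=2208019.2366 m, Z=4506674.1164 m

start: φ=45.228926°, λ=29.371137°, h=675.165 m
→ ECEF (a=6378137.000, f=1/298.257223563): X=3921609.9106, Y=2207111.6019, Z=4505781.5716
→ Helmert 7p (PV): X=3922090.5653, Y=2207516.7184, Z=4506135.3526
→ Helmert 7p (PV): X=3921579.6941, Y=2208019.2366, Z=4506674.1164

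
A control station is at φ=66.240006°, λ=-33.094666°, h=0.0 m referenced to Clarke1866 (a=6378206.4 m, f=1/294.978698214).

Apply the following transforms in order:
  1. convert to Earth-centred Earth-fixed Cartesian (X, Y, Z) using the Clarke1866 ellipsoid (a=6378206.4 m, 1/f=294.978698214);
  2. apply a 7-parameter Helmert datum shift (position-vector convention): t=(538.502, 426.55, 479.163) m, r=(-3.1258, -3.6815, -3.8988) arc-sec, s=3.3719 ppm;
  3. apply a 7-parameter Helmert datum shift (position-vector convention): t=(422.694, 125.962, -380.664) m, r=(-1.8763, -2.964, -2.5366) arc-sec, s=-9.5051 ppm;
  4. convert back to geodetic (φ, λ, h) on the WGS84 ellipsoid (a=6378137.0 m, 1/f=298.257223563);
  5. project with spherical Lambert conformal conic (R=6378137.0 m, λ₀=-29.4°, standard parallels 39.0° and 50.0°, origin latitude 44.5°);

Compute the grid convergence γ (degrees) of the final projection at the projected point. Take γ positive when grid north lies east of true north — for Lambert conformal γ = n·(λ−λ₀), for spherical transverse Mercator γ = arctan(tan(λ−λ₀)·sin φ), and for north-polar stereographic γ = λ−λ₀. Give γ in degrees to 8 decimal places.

start: φ=66.240006°, λ=-33.094666°, h=0.000 m
→ ECEF (a=6378206.400, f=1/294.978698214): X=2159046.2460, Y=-1407178.1431, Z=5814592.1195
→ Helmert 7p (PV): X=2159461.6480, Y=-1406709.0318, Z=5815150.7493
→ Helmert 7p (PV): X=2159762.9546, Y=-1406543.3579, Z=5814758.6387
→ geod (Bowring, a=6378137.000): φ=66.23694591°, λ=-33.07414437°, h=124.9669 m
→ into lcc (λ₀=-29.4°): φ=66.23694591°, λ−λ₀=-3.67414437°
convergence γ = -2.57922037°

-2.57922037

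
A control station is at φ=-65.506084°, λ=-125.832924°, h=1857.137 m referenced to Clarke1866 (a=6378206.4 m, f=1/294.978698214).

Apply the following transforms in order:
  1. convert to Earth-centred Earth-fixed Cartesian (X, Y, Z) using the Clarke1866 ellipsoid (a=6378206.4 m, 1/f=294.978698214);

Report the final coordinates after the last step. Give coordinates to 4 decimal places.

X=-1552891.9334 m, Y=-2150531.9945 m, Z=-5782829.9438 m

start: φ=-65.506084°, λ=-125.832924°, h=1857.137 m
→ ECEF (a=6378206.400, f=1/294.978698214): X=-1552891.9334, Y=-2150531.9945, Z=-5782829.9438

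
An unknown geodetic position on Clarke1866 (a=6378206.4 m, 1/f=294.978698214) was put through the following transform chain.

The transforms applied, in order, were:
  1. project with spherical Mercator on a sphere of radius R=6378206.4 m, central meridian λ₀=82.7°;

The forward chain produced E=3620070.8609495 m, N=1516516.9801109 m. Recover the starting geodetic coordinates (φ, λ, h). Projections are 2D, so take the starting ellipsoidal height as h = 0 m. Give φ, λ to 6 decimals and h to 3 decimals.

φ=13.496384°, λ=115.219296°, h=0.000 m

start: E=3620070.8609, N=1516516.9801 m
→ merc⁻¹: φ=13.49638400°, λ=115.21929600°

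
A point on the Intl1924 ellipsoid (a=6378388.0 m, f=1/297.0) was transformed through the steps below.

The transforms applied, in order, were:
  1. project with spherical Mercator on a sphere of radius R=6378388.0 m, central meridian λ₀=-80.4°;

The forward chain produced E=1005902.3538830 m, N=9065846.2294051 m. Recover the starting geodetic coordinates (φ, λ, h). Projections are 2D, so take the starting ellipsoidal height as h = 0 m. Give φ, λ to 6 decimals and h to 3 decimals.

start: E=1005902.3539, N=9065846.2294 m
→ merc⁻¹: φ=62.85788900°, λ=-71.36418100°

φ=62.857889°, λ=-71.364181°, h=0.000 m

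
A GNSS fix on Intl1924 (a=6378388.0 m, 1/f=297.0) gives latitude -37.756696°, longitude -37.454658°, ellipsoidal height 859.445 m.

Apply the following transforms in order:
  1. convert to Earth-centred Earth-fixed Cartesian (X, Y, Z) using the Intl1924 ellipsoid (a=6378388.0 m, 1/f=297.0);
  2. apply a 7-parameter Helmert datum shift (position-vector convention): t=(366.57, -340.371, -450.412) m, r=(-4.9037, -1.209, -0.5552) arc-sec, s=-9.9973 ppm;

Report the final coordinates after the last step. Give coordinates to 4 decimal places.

X=4009139.6976 m, Y=-3071434.9735 m, Z=-3885032.4359 m

start: φ=-37.756696°, λ=-37.454658°, h=859.445 m
→ ECEF (a=6378388.000, f=1/297.0): X=4008798.7013, Y=-3071022.1605, Z=-3884717.3666
→ Helmert 7p (PV): X=4009139.6976, Y=-3071434.9735, Z=-3885032.4359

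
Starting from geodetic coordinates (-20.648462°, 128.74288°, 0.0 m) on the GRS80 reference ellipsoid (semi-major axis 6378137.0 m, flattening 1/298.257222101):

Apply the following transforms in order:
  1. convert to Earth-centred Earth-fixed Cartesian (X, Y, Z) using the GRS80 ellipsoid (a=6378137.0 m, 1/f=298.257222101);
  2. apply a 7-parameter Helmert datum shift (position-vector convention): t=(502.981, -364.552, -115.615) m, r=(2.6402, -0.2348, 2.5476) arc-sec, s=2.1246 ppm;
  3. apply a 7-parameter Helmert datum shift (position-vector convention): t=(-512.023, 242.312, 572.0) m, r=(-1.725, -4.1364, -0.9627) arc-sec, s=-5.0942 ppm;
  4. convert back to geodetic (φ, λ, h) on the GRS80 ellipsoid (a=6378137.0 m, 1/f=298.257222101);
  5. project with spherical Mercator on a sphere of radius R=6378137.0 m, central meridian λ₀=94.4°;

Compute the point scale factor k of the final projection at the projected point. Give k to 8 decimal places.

1.06862711

start: φ=-20.648462°, λ=128.742880°, h=0.000 m
→ ECEF (a=6378137.000, f=1/298.257222101): X=-3736748.6855, Y=4657077.7982, Z=-2235017.0952
→ Helmert 7p (PV): X=-3736308.6196, Y=4656705.5959, Z=-2235082.1015
→ Helmert 7p (PV): X=-3736735.0532, Y=4656922.9321, Z=-2234612.5864
→ geod (Bowring, a=6378137.000): φ=-20.64545480°, λ=128.74370801°, h=-263.6477 m
→ into merc (λ₀=94.4°): φ=-20.64545480°, λ−λ₀=34.34370801°
scale k = 1.06862711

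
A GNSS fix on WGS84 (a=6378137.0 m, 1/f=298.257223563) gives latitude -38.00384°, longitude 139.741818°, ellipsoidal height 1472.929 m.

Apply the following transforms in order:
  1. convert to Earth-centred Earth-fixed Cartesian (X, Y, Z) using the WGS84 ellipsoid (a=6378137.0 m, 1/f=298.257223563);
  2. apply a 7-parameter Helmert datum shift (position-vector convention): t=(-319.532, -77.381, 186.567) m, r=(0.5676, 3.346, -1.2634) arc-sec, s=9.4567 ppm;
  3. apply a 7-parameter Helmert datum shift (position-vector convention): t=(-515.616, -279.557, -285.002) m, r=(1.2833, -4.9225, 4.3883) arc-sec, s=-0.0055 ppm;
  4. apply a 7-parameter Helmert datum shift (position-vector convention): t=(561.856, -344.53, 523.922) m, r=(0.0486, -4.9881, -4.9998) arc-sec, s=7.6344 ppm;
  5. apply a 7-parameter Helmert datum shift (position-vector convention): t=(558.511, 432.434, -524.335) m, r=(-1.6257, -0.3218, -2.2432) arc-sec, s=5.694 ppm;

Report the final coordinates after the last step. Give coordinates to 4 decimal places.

start: φ=-38.003840°, λ=139.741818°, h=1472.929 m
→ ECEF (a=6378137.000, f=1/298.257223563): X=-3841134.5400, Y=3252702.1675, Z=-3906686.7342
→ Helmert 7p (PV): X=-3841533.8473, Y=3252689.8246, Z=-3906465.8497
→ Helmert 7p (PV): X=-3842025.4158, Y=3252352.8252, Z=-3906822.2713
→ Helmert 7p (PV): X=-3841319.5753, Y=3252127.1759, Z=-3906420.3216
→ Helmert 7p (PV): X=-3840741.4740, Y=3252589.1143, Z=-3906998.5249

X=-3840741.4740 m, Y=3252589.1143 m, Z=-3906998.5249 m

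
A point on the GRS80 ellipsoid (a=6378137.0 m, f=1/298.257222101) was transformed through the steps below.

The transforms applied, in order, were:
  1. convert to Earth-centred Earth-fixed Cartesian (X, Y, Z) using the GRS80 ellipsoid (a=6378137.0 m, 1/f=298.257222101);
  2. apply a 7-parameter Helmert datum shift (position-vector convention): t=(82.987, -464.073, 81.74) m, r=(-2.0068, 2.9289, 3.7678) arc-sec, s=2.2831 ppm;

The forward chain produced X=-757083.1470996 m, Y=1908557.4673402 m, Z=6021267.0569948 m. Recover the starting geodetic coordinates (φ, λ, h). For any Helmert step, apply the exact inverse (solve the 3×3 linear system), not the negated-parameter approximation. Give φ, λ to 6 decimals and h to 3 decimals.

start: X=-757083.1471, Y=1908557.4673, Z=6021267.0570 m
→ Helmert⁻¹: X=-757215.0336, Y=1908972.4323, Z=6021179.3907
→ geod (Bowring, a=6378137.000): φ=71.28404700°, λ=111.63630000°, h=2801.9220 m

φ=71.284047°, λ=111.636300°, h=2801.922 m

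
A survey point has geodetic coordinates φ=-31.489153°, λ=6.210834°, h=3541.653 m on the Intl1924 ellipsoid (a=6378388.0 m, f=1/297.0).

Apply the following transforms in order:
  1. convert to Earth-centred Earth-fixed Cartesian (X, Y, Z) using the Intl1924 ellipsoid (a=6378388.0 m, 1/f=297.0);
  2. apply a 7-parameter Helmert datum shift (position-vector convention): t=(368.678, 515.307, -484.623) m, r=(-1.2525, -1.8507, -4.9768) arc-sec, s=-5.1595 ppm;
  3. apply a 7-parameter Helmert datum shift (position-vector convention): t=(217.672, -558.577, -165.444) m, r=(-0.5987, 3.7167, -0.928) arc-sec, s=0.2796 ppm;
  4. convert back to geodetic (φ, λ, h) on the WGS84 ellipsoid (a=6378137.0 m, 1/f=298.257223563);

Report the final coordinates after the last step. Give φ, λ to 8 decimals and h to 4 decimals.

φ=-31.49126797°, λ=6.20779742°, h=4569.5019 m

start: φ=-31.489153°, λ=6.210834°, h=3541.653 m
→ ECEF (a=6378388.000, f=1/297.0): X=5415144.0585, Y=589308.9482, Z=-3314160.2454
→ Helmert 7p (PV): X=5415528.7520, Y=589670.4331, Z=-3314582.7605
→ Helmert 7p (PV): X=5415690.8654, Y=589078.0353, Z=-3314848.4257
→ geod (Bowring, a=6378137.000): φ=-31.49126797°, λ=6.20779742°, h=4569.5019 m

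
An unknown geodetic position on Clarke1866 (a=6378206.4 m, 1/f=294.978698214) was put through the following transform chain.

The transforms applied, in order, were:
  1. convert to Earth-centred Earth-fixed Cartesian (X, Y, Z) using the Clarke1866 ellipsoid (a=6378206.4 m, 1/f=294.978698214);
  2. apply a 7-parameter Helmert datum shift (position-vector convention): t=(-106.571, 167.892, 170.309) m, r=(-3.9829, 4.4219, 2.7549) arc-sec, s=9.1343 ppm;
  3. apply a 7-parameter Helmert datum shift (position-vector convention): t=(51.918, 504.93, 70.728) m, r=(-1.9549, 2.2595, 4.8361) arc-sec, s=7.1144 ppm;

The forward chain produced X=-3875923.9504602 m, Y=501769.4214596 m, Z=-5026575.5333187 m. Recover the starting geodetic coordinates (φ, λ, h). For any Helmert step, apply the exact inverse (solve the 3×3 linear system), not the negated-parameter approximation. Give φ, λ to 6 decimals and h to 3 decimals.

start: X=-3875923.9505, Y=501769.4215, Z=-5026575.5333 m
→ Helmert⁻¹: X=-3875881.4738, Y=501399.4402, Z=-5026648.2057
→ Helmert⁻¹: X=-3875625.0388, Y=501375.7998, Z=-5026846.0029
→ geod (Bowring, a=6378206.400): φ=-52.32646900°, λ=172.62878800°, h=2480.4420 m

φ=-52.326469°, λ=172.628788°, h=2480.442 m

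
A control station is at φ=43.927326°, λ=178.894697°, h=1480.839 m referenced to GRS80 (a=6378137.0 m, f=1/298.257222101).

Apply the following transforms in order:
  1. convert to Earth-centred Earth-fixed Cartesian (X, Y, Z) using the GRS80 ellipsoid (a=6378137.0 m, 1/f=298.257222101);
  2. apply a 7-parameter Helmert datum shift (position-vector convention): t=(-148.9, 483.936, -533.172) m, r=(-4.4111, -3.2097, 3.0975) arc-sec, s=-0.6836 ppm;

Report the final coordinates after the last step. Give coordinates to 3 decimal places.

start: φ=43.927326°, λ=178.894697°, h=1480.839 m
→ ECEF (a=6378137.000, f=1/298.257222101): X=-4601292.1941, Y=88775.3531, Z=4403306.7707
→ Helmert 7p (PV): X=-4601507.8019, Y=89284.2977, Z=4402697.0892

X=-4601507.802 m, Y=89284.298 m, Z=4402697.089 m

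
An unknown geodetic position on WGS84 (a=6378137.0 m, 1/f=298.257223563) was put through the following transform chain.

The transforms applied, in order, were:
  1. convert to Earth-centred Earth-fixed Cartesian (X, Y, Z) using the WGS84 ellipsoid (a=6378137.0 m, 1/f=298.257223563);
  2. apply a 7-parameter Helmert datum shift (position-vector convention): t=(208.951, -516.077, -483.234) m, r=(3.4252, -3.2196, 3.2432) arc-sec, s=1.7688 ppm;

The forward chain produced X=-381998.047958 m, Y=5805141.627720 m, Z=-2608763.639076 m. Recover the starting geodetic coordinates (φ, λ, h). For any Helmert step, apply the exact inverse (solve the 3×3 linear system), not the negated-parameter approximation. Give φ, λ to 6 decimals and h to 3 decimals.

start: X=-381998.0480, Y=5805141.6277, Z=-2608763.6391 m
→ Helmert⁻¹: X=-382155.7527, Y=5805610.1304, Z=-2608366.2335
→ geod (Bowring, a=6378137.000): φ=-24.29128400°, λ=93.76607600°, h=1562.6620 m

φ=-24.291284°, λ=93.766076°, h=1562.662 m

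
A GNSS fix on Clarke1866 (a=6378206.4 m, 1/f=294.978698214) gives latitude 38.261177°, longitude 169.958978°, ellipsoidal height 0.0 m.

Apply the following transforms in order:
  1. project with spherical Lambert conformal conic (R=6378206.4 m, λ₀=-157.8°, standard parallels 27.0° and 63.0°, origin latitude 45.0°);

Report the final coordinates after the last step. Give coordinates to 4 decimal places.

E=-2628980.9399 m, N=-175806.7614 m

start: φ=38.261177°, λ=169.958978°, h=0.000 m
→ lcc (R=6378206.4, λ₀=-157.8°): E=-2628980.9399, N=-175806.7614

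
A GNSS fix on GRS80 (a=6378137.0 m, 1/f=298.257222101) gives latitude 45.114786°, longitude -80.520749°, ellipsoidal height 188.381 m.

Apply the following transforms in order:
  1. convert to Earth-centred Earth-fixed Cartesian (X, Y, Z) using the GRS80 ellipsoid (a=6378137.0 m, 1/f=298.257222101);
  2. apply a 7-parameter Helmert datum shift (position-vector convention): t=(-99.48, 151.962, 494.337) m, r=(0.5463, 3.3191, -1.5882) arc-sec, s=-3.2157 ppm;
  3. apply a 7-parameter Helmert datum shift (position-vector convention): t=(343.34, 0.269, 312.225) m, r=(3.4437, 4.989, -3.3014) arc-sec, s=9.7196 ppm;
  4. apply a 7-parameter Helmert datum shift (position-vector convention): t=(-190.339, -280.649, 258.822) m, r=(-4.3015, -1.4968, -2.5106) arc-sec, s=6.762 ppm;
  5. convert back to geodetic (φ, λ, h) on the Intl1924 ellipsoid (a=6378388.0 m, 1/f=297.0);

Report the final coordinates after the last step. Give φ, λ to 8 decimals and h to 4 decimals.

start: φ=45.114786°, λ=-80.520749°, h=188.381 m
→ ECEF (a=6378137.000, f=1/298.257222101): X=742538.8183, Y=-4447129.7388, Z=4496493.0476
→ Helmert 7p (PV): X=742475.0634, Y=-4446981.1026, Z=4496949.1984
→ Helmert 7p (PV): X=742863.2129, Y=-4447111.0201, Z=4497212.9278
→ Helmert 7p (PV): X=742591.1326, Y=-4447336.9958, Z=4497600.2926
→ geod (Bowring, a=6378388.000): φ=45.12127965°, λ=-80.52052705°, h=918.0616 m

φ=45.12127965°, λ=-80.52052705°, h=918.0616 m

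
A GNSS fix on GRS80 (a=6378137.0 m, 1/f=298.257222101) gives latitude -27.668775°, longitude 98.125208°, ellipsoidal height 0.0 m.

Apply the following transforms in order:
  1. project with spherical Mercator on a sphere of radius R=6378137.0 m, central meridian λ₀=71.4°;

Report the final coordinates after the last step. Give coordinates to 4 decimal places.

E=2975036.5459 m, N=-3207277.7129 m

start: φ=-27.668775°, λ=98.125208°, h=0.000 m
→ merc (R=6378137.0, λ₀=71.4°): E=2975036.5459, N=-3207277.7129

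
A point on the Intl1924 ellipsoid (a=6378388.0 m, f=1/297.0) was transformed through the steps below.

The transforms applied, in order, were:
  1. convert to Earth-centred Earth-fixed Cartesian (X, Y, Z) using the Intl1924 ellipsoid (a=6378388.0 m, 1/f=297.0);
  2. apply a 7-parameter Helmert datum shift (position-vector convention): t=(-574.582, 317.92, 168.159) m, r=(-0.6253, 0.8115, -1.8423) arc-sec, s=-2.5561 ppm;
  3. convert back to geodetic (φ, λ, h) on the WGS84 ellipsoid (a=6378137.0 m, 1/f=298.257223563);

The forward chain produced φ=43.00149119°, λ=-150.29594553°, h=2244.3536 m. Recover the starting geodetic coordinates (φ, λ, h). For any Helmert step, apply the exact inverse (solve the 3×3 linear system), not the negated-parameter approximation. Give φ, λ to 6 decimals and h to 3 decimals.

start: φ=43.001491°, λ=-150.295946°, h=2244.354 m
→ ECEF (a=6378137.000, f=1/298.257223563): X=-4059369.6257, Y=-2315804.2845, Z=4329153.6026
→ Helmert⁻¹: X=-4058801.7622, Y=-2316177.5003, Z=4328973.5189
→ geod (Bowring, a=6378388.000): φ=43.00301800°, λ=-150.28852100°, h=1687.5110 m

φ=43.003018°, λ=-150.288521°, h=1687.511 m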